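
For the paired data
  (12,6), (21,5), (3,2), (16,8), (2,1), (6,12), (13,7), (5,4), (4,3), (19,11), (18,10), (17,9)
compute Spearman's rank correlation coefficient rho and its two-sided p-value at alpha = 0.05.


Step 1: Rank x and y separately (midranks; no ties here).
rank(x): 12->6, 21->12, 3->2, 16->8, 2->1, 6->5, 13->7, 5->4, 4->3, 19->11, 18->10, 17->9
rank(y): 6->6, 5->5, 2->2, 8->8, 1->1, 12->12, 7->7, 4->4, 3->3, 11->11, 10->10, 9->9
Step 2: d_i = R_x(i) - R_y(i); compute d_i^2.
  (6-6)^2=0, (12-5)^2=49, (2-2)^2=0, (8-8)^2=0, (1-1)^2=0, (5-12)^2=49, (7-7)^2=0, (4-4)^2=0, (3-3)^2=0, (11-11)^2=0, (10-10)^2=0, (9-9)^2=0
sum(d^2) = 98.
Step 3: rho = 1 - 6*98 / (12*(12^2 - 1)) = 1 - 588/1716 = 0.657343.
Step 4: Under H0, t = rho * sqrt((n-2)/(1-rho^2)) = 2.7584 ~ t(10).
Step 5: Two-sided p-value from the t-distribution with 10 df = 0.020185.
Step 6: alpha = 0.05. reject H0.

rho = 0.6573, p = 0.020185, reject H0 at alpha = 0.05.


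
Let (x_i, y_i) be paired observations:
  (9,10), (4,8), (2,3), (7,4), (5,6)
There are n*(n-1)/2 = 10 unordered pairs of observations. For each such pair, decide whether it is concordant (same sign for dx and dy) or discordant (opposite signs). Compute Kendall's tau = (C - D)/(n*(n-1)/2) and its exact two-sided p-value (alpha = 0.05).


Step 1: Enumerate the 10 unordered pairs (i,j) with i<j and classify each by sign(x_j-x_i) * sign(y_j-y_i).
  (1,2):dx=-5,dy=-2->C; (1,3):dx=-7,dy=-7->C; (1,4):dx=-2,dy=-6->C; (1,5):dx=-4,dy=-4->C
  (2,3):dx=-2,dy=-5->C; (2,4):dx=+3,dy=-4->D; (2,5):dx=+1,dy=-2->D; (3,4):dx=+5,dy=+1->C
  (3,5):dx=+3,dy=+3->C; (4,5):dx=-2,dy=+2->D
Step 2: C = 7, D = 3, total pairs = 10.
Step 3: tau = (C - D)/(n(n-1)/2) = (7 - 3)/10 = 0.400000.
Step 4: Exact two-sided p-value (enumerate n! = 120 permutations of y under H0): p = 0.483333.
Step 5: alpha = 0.05. fail to reject H0.

tau_b = 0.4000 (C=7, D=3), p = 0.483333, fail to reject H0.


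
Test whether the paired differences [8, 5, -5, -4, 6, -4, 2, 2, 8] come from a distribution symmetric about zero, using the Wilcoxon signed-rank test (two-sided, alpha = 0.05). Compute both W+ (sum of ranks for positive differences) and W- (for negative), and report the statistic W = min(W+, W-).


Step 1: Drop any zero differences (none here) and take |d_i|.
|d| = [8, 5, 5, 4, 6, 4, 2, 2, 8]
Step 2: Midrank |d_i| (ties get averaged ranks).
ranks: |8|->8.5, |5|->5.5, |5|->5.5, |4|->3.5, |6|->7, |4|->3.5, |2|->1.5, |2|->1.5, |8|->8.5
Step 3: Attach original signs; sum ranks with positive sign and with negative sign.
W+ = 8.5 + 5.5 + 7 + 1.5 + 1.5 + 8.5 = 32.5
W- = 5.5 + 3.5 + 3.5 = 12.5
(Check: W+ + W- = 45 should equal n(n+1)/2 = 45.)
Step 4: Test statistic W = min(W+, W-) = 12.5.
Step 5: Ties in |d|, so use the tie-corrected normal approximation.
        E[W] = n(n+1)/4 = 9*10/4 = 22.5.
        Tie groups: |d|=2 (t=2), |d|=4 (t=2), |d|=5 (t=2), |d|=8 (t=2); sum(t^3 - t) = 24.
        Var[W] = n(n+1)(2n+1)/24 - sum(t^3-t)/48 = 1710/24 - 24/48 = 70.75.
        z = (W - E[W]) / sqrt(Var[W]) = (12.5 - 22.5) / 8.4113 = -1.1889.
        Two-sided p = 2*Phi(z) = 0.234488.
Step 6: alpha = 0.05. fail to reject H0.

W+ = 32.5, W- = 12.5, W = min = 12.5, p = 0.234488, fail to reject H0.


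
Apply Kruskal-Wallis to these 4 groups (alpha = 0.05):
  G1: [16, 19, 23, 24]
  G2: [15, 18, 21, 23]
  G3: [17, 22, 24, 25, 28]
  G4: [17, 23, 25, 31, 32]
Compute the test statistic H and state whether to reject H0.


Step 1: Combine all N = 18 observations and assign midranks.
sorted (value, group, rank): (15,G2,1), (16,G1,2), (17,G3,3.5), (17,G4,3.5), (18,G2,5), (19,G1,6), (21,G2,7), (22,G3,8), (23,G1,10), (23,G2,10), (23,G4,10), (24,G1,12.5), (24,G3,12.5), (25,G3,14.5), (25,G4,14.5), (28,G3,16), (31,G4,17), (32,G4,18)
Step 2: Sum ranks within each group.
R_1 = 30.5 (n_1 = 4)
R_2 = 23 (n_2 = 4)
R_3 = 54.5 (n_3 = 5)
R_4 = 63 (n_4 = 5)
Step 3: H = 12/(N(N+1)) * sum(R_i^2/n_i) - 3(N+1)
     = 12/(18*19) * (30.5^2/4 + 23^2/4 + 54.5^2/5 + 63^2/5) - 3*19
     = 0.035088 * 1752.66 - 57
     = 4.496930.
Step 4: Ties present; correction factor C = 1 - 42/(18^3 - 18) = 0.992776. Corrected H = 4.496930 / 0.992776 = 4.529652.
Step 5: Under H0, H ~ chi^2(3); p-value = 0.209661.
Step 6: alpha = 0.05. fail to reject H0.

H = 4.5297, df = 3, p = 0.209661, fail to reject H0.


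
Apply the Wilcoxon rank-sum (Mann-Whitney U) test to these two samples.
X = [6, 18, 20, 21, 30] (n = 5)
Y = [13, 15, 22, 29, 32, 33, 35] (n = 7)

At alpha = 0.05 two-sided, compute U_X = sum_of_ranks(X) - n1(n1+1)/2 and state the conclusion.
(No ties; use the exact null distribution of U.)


Step 1: Combine and sort all 12 observations; assign midranks.
sorted (value, group): (6,X), (13,Y), (15,Y), (18,X), (20,X), (21,X), (22,Y), (29,Y), (30,X), (32,Y), (33,Y), (35,Y)
ranks: 6->1, 13->2, 15->3, 18->4, 20->5, 21->6, 22->7, 29->8, 30->9, 32->10, 33->11, 35->12
Step 2: Rank sum for X: R1 = 1 + 4 + 5 + 6 + 9 = 25.
Step 3: U_X = R1 - n1(n1+1)/2 = 25 - 5*6/2 = 25 - 15 = 10.
       U_Y = n1*n2 - U_X = 35 - 10 = 25.
Step 4: No ties, so the exact null distribution of U (based on enumerating the C(12,5) = 792 equally likely rank assignments) gives the two-sided p-value.
Step 5: p-value = 0.267677; compare to alpha = 0.05. fail to reject H0.

U_X = 10, p = 0.267677, fail to reject H0 at alpha = 0.05.


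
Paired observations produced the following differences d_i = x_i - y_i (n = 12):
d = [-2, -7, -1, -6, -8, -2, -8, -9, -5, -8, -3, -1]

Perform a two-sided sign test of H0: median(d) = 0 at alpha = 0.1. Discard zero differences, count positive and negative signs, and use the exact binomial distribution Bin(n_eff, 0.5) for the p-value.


Step 1: Discard zero differences. Original n = 12; n_eff = number of nonzero differences = 12.
Nonzero differences (with sign): -2, -7, -1, -6, -8, -2, -8, -9, -5, -8, -3, -1
Step 2: Count signs: positive = 0, negative = 12.
Step 3: Under H0: P(positive) = 0.5, so the number of positives S ~ Bin(12, 0.5).
Step 4: Two-sided exact p-value = sum of Bin(12,0.5) probabilities at or below the observed probability = 0.000488.
Step 5: alpha = 0.1. reject H0.

n_eff = 12, pos = 0, neg = 12, p = 0.000488, reject H0.


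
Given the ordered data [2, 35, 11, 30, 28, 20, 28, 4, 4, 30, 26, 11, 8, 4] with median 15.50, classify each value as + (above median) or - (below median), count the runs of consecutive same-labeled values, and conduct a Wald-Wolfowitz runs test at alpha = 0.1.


Step 1: Compute median = 15.50; label A = above, B = below.
Labels in order: BABAAAABBAABBB  (n_A = 7, n_B = 7)
Step 2: Count runs R = 7.
Step 3: Under H0 (random ordering), E[R] = 2*n_A*n_B/(n_A+n_B) + 1 = 2*7*7/14 + 1 = 8.0000.
        Var[R] = 2*n_A*n_B*(2*n_A*n_B - n_A - n_B) / ((n_A+n_B)^2 * (n_A+n_B-1)) = 8232/2548 = 3.2308.
        SD[R] = 1.7974.
Step 4: Continuity-corrected z = (R + 0.5 - E[R]) / SD[R] = (7 + 0.5 - 8.0000) / 1.7974 = -0.2782.
Step 5: Two-sided p-value via normal approximation = 2*(1 - Phi(|z|)) = 0.780879.
Step 6: alpha = 0.1. fail to reject H0.

R = 7, z = -0.2782, p = 0.780879, fail to reject H0.


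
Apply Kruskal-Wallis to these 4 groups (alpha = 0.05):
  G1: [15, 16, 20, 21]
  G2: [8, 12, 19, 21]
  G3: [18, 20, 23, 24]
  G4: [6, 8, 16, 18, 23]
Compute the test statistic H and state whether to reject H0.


Step 1: Combine all N = 17 observations and assign midranks.
sorted (value, group, rank): (6,G4,1), (8,G2,2.5), (8,G4,2.5), (12,G2,4), (15,G1,5), (16,G1,6.5), (16,G4,6.5), (18,G3,8.5), (18,G4,8.5), (19,G2,10), (20,G1,11.5), (20,G3,11.5), (21,G1,13.5), (21,G2,13.5), (23,G3,15.5), (23,G4,15.5), (24,G3,17)
Step 2: Sum ranks within each group.
R_1 = 36.5 (n_1 = 4)
R_2 = 30 (n_2 = 4)
R_3 = 52.5 (n_3 = 4)
R_4 = 34 (n_4 = 5)
Step 3: H = 12/(N(N+1)) * sum(R_i^2/n_i) - 3(N+1)
     = 12/(17*18) * (36.5^2/4 + 30^2/4 + 52.5^2/4 + 34^2/5) - 3*18
     = 0.039216 * 1478.33 - 54
     = 3.973529.
Step 4: Ties present; correction factor C = 1 - 36/(17^3 - 17) = 0.992647. Corrected H = 3.973529 / 0.992647 = 4.002963.
Step 5: Under H0, H ~ chi^2(3); p-value = 0.261144.
Step 6: alpha = 0.05. fail to reject H0.

H = 4.0030, df = 3, p = 0.261144, fail to reject H0.


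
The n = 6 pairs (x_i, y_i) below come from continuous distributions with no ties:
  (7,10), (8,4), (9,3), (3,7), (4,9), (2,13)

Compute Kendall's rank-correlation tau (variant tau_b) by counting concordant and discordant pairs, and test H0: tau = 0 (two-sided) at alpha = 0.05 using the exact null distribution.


Step 1: Enumerate the 15 unordered pairs (i,j) with i<j and classify each by sign(x_j-x_i) * sign(y_j-y_i).
  (1,2):dx=+1,dy=-6->D; (1,3):dx=+2,dy=-7->D; (1,4):dx=-4,dy=-3->C; (1,5):dx=-3,dy=-1->C
  (1,6):dx=-5,dy=+3->D; (2,3):dx=+1,dy=-1->D; (2,4):dx=-5,dy=+3->D; (2,5):dx=-4,dy=+5->D
  (2,6):dx=-6,dy=+9->D; (3,4):dx=-6,dy=+4->D; (3,5):dx=-5,dy=+6->D; (3,6):dx=-7,dy=+10->D
  (4,5):dx=+1,dy=+2->C; (4,6):dx=-1,dy=+6->D; (5,6):dx=-2,dy=+4->D
Step 2: C = 3, D = 12, total pairs = 15.
Step 3: tau = (C - D)/(n(n-1)/2) = (3 - 12)/15 = -0.600000.
Step 4: Exact two-sided p-value (enumerate n! = 720 permutations of y under H0): p = 0.136111.
Step 5: alpha = 0.05. fail to reject H0.

tau_b = -0.6000 (C=3, D=12), p = 0.136111, fail to reject H0.


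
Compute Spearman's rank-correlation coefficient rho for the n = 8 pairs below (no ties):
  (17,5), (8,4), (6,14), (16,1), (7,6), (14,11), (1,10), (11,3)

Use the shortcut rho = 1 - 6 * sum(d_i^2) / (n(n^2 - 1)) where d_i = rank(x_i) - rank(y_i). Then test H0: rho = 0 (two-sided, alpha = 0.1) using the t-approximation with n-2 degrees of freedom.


Step 1: Rank x and y separately (midranks; no ties here).
rank(x): 17->8, 8->4, 6->2, 16->7, 7->3, 14->6, 1->1, 11->5
rank(y): 5->4, 4->3, 14->8, 1->1, 6->5, 11->7, 10->6, 3->2
Step 2: d_i = R_x(i) - R_y(i); compute d_i^2.
  (8-4)^2=16, (4-3)^2=1, (2-8)^2=36, (7-1)^2=36, (3-5)^2=4, (6-7)^2=1, (1-6)^2=25, (5-2)^2=9
sum(d^2) = 128.
Step 3: rho = 1 - 6*128 / (8*(8^2 - 1)) = 1 - 768/504 = -0.523810.
Step 4: Under H0, t = rho * sqrt((n-2)/(1-rho^2)) = -1.5062 ~ t(6).
Step 5: Two-sided p-value from the t-distribution with 6 df = 0.182721.
Step 6: alpha = 0.1. fail to reject H0.

rho = -0.5238, p = 0.182721, fail to reject H0 at alpha = 0.1.


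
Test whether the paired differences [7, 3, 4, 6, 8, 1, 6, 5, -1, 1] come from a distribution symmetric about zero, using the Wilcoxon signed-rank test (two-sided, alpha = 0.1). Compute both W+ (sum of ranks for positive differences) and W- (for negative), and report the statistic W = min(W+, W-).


Step 1: Drop any zero differences (none here) and take |d_i|.
|d| = [7, 3, 4, 6, 8, 1, 6, 5, 1, 1]
Step 2: Midrank |d_i| (ties get averaged ranks).
ranks: |7|->9, |3|->4, |4|->5, |6|->7.5, |8|->10, |1|->2, |6|->7.5, |5|->6, |1|->2, |1|->2
Step 3: Attach original signs; sum ranks with positive sign and with negative sign.
W+ = 9 + 4 + 5 + 7.5 + 10 + 2 + 7.5 + 6 + 2 = 53
W- = 2 = 2
(Check: W+ + W- = 55 should equal n(n+1)/2 = 55.)
Step 4: Test statistic W = min(W+, W-) = 2.
Step 5: Ties in |d|, so use the tie-corrected normal approximation.
        E[W] = n(n+1)/4 = 10*11/4 = 27.5.
        Tie groups: |d|=1 (t=3), |d|=6 (t=2); sum(t^3 - t) = 30.
        Var[W] = n(n+1)(2n+1)/24 - sum(t^3-t)/48 = 2310/24 - 30/48 = 95.625.
        z = (W - E[W]) / sqrt(Var[W]) = (2 - 27.5) / 9.7788 = -2.6077.
        Two-sided p = 2*Phi(z) = 0.009116.
Step 6: alpha = 0.1. reject H0.

W+ = 53, W- = 2, W = min = 2, p = 0.009116, reject H0.


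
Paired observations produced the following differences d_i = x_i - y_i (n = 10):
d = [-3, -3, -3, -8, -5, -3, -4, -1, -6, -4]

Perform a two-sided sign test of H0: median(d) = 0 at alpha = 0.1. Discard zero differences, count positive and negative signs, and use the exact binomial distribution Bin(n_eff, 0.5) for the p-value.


Step 1: Discard zero differences. Original n = 10; n_eff = number of nonzero differences = 10.
Nonzero differences (with sign): -3, -3, -3, -8, -5, -3, -4, -1, -6, -4
Step 2: Count signs: positive = 0, negative = 10.
Step 3: Under H0: P(positive) = 0.5, so the number of positives S ~ Bin(10, 0.5).
Step 4: Two-sided exact p-value = sum of Bin(10,0.5) probabilities at or below the observed probability = 0.001953.
Step 5: alpha = 0.1. reject H0.

n_eff = 10, pos = 0, neg = 10, p = 0.001953, reject H0.


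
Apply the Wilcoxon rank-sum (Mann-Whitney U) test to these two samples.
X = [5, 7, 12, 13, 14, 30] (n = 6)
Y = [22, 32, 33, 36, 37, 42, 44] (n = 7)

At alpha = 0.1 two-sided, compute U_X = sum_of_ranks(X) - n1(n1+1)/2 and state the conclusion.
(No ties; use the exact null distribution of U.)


Step 1: Combine and sort all 13 observations; assign midranks.
sorted (value, group): (5,X), (7,X), (12,X), (13,X), (14,X), (22,Y), (30,X), (32,Y), (33,Y), (36,Y), (37,Y), (42,Y), (44,Y)
ranks: 5->1, 7->2, 12->3, 13->4, 14->5, 22->6, 30->7, 32->8, 33->9, 36->10, 37->11, 42->12, 44->13
Step 2: Rank sum for X: R1 = 1 + 2 + 3 + 4 + 5 + 7 = 22.
Step 3: U_X = R1 - n1(n1+1)/2 = 22 - 6*7/2 = 22 - 21 = 1.
       U_Y = n1*n2 - U_X = 42 - 1 = 41.
Step 4: No ties, so the exact null distribution of U (based on enumerating the C(13,6) = 1716 equally likely rank assignments) gives the two-sided p-value.
Step 5: p-value = 0.002331; compare to alpha = 0.1. reject H0.

U_X = 1, p = 0.002331, reject H0 at alpha = 0.1.


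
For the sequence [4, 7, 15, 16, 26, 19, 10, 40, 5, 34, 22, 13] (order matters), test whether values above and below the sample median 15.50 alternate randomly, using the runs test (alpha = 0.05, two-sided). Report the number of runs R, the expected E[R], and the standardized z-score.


Step 1: Compute median = 15.50; label A = above, B = below.
Labels in order: BBBAAABABAAB  (n_A = 6, n_B = 6)
Step 2: Count runs R = 7.
Step 3: Under H0 (random ordering), E[R] = 2*n_A*n_B/(n_A+n_B) + 1 = 2*6*6/12 + 1 = 7.0000.
        Var[R] = 2*n_A*n_B*(2*n_A*n_B - n_A - n_B) / ((n_A+n_B)^2 * (n_A+n_B-1)) = 4320/1584 = 2.7273.
        SD[R] = 1.6514.
Step 4: R = E[R], so z = 0 with no continuity correction.
Step 5: Two-sided p-value via normal approximation = 2*(1 - Phi(|z|)) = 1.000000.
Step 6: alpha = 0.05. fail to reject H0.

R = 7, z = 0.0000, p = 1.000000, fail to reject H0.


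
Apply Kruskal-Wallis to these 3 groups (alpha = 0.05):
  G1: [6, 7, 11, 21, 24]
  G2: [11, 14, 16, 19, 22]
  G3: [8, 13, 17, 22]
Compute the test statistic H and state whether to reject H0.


Step 1: Combine all N = 14 observations and assign midranks.
sorted (value, group, rank): (6,G1,1), (7,G1,2), (8,G3,3), (11,G1,4.5), (11,G2,4.5), (13,G3,6), (14,G2,7), (16,G2,8), (17,G3,9), (19,G2,10), (21,G1,11), (22,G2,12.5), (22,G3,12.5), (24,G1,14)
Step 2: Sum ranks within each group.
R_1 = 32.5 (n_1 = 5)
R_2 = 42 (n_2 = 5)
R_3 = 30.5 (n_3 = 4)
Step 3: H = 12/(N(N+1)) * sum(R_i^2/n_i) - 3(N+1)
     = 12/(14*15) * (32.5^2/5 + 42^2/5 + 30.5^2/4) - 3*15
     = 0.057143 * 796.612 - 45
     = 0.520714.
Step 4: Ties present; correction factor C = 1 - 12/(14^3 - 14) = 0.995604. Corrected H = 0.520714 / 0.995604 = 0.523013.
Step 5: Under H0, H ~ chi^2(2); p-value = 0.769891.
Step 6: alpha = 0.05. fail to reject H0.

H = 0.5230, df = 2, p = 0.769891, fail to reject H0.


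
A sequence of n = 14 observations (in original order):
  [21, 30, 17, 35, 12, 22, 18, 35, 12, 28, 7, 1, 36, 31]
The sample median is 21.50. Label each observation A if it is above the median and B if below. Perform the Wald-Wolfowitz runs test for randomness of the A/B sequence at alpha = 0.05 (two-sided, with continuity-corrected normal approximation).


Step 1: Compute median = 21.50; label A = above, B = below.
Labels in order: BABABABABABBAA  (n_A = 7, n_B = 7)
Step 2: Count runs R = 12.
Step 3: Under H0 (random ordering), E[R] = 2*n_A*n_B/(n_A+n_B) + 1 = 2*7*7/14 + 1 = 8.0000.
        Var[R] = 2*n_A*n_B*(2*n_A*n_B - n_A - n_B) / ((n_A+n_B)^2 * (n_A+n_B-1)) = 8232/2548 = 3.2308.
        SD[R] = 1.7974.
Step 4: Continuity-corrected z = (R - 0.5 - E[R]) / SD[R] = (12 - 0.5 - 8.0000) / 1.7974 = 1.9472.
Step 5: Two-sided p-value via normal approximation = 2*(1 - Phi(|z|)) = 0.051508.
Step 6: alpha = 0.05. fail to reject H0.

R = 12, z = 1.9472, p = 0.051508, fail to reject H0.


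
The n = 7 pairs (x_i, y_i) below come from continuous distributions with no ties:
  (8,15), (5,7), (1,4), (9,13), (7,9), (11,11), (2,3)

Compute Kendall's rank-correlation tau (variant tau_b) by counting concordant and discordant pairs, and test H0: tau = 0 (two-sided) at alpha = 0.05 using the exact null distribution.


Step 1: Enumerate the 21 unordered pairs (i,j) with i<j and classify each by sign(x_j-x_i) * sign(y_j-y_i).
  (1,2):dx=-3,dy=-8->C; (1,3):dx=-7,dy=-11->C; (1,4):dx=+1,dy=-2->D; (1,5):dx=-1,dy=-6->C
  (1,6):dx=+3,dy=-4->D; (1,7):dx=-6,dy=-12->C; (2,3):dx=-4,dy=-3->C; (2,4):dx=+4,dy=+6->C
  (2,5):dx=+2,dy=+2->C; (2,6):dx=+6,dy=+4->C; (2,7):dx=-3,dy=-4->C; (3,4):dx=+8,dy=+9->C
  (3,5):dx=+6,dy=+5->C; (3,6):dx=+10,dy=+7->C; (3,7):dx=+1,dy=-1->D; (4,5):dx=-2,dy=-4->C
  (4,6):dx=+2,dy=-2->D; (4,7):dx=-7,dy=-10->C; (5,6):dx=+4,dy=+2->C; (5,7):dx=-5,dy=-6->C
  (6,7):dx=-9,dy=-8->C
Step 2: C = 17, D = 4, total pairs = 21.
Step 3: tau = (C - D)/(n(n-1)/2) = (17 - 4)/21 = 0.619048.
Step 4: Exact two-sided p-value (enumerate n! = 5040 permutations of y under H0): p = 0.069048.
Step 5: alpha = 0.05. fail to reject H0.

tau_b = 0.6190 (C=17, D=4), p = 0.069048, fail to reject H0.


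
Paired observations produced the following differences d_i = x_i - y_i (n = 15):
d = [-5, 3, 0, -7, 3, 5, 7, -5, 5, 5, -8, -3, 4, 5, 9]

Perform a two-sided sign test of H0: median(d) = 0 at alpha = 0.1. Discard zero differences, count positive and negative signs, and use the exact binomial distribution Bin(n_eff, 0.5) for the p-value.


Step 1: Discard zero differences. Original n = 15; n_eff = number of nonzero differences = 14.
Nonzero differences (with sign): -5, +3, -7, +3, +5, +7, -5, +5, +5, -8, -3, +4, +5, +9
Step 2: Count signs: positive = 9, negative = 5.
Step 3: Under H0: P(positive) = 0.5, so the number of positives S ~ Bin(14, 0.5).
Step 4: Two-sided exact p-value = sum of Bin(14,0.5) probabilities at or below the observed probability = 0.423950.
Step 5: alpha = 0.1. fail to reject H0.

n_eff = 14, pos = 9, neg = 5, p = 0.423950, fail to reject H0.


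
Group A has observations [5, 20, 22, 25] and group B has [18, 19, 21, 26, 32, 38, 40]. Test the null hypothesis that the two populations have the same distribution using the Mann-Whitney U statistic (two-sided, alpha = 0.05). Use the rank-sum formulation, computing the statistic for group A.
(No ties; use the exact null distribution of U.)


Step 1: Combine and sort all 11 observations; assign midranks.
sorted (value, group): (5,X), (18,Y), (19,Y), (20,X), (21,Y), (22,X), (25,X), (26,Y), (32,Y), (38,Y), (40,Y)
ranks: 5->1, 18->2, 19->3, 20->4, 21->5, 22->6, 25->7, 26->8, 32->9, 38->10, 40->11
Step 2: Rank sum for X: R1 = 1 + 4 + 6 + 7 = 18.
Step 3: U_X = R1 - n1(n1+1)/2 = 18 - 4*5/2 = 18 - 10 = 8.
       U_Y = n1*n2 - U_X = 28 - 8 = 20.
Step 4: No ties, so the exact null distribution of U (based on enumerating the C(11,4) = 330 equally likely rank assignments) gives the two-sided p-value.
Step 5: p-value = 0.315152; compare to alpha = 0.05. fail to reject H0.

U_X = 8, p = 0.315152, fail to reject H0 at alpha = 0.05.


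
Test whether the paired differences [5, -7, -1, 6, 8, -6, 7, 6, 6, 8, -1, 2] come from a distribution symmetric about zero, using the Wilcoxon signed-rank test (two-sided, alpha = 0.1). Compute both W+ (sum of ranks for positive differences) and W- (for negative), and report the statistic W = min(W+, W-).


Step 1: Drop any zero differences (none here) and take |d_i|.
|d| = [5, 7, 1, 6, 8, 6, 7, 6, 6, 8, 1, 2]
Step 2: Midrank |d_i| (ties get averaged ranks).
ranks: |5|->4, |7|->9.5, |1|->1.5, |6|->6.5, |8|->11.5, |6|->6.5, |7|->9.5, |6|->6.5, |6|->6.5, |8|->11.5, |1|->1.5, |2|->3
Step 3: Attach original signs; sum ranks with positive sign and with negative sign.
W+ = 4 + 6.5 + 11.5 + 9.5 + 6.5 + 6.5 + 11.5 + 3 = 59
W- = 9.5 + 1.5 + 6.5 + 1.5 = 19
(Check: W+ + W- = 78 should equal n(n+1)/2 = 78.)
Step 4: Test statistic W = min(W+, W-) = 19.
Step 5: Ties in |d|, so use the tie-corrected normal approximation.
        E[W] = n(n+1)/4 = 12*13/4 = 39.
        Tie groups: |d|=1 (t=2), |d|=6 (t=4), |d|=7 (t=2), |d|=8 (t=2); sum(t^3 - t) = 78.
        Var[W] = n(n+1)(2n+1)/24 - sum(t^3-t)/48 = 3900/24 - 78/48 = 160.875.
        z = (W - E[W]) / sqrt(Var[W]) = (19 - 39) / 12.6837 = -1.5768.
        Two-sided p = 2*Phi(z) = 0.114834.
Step 6: alpha = 0.1. fail to reject H0.

W+ = 59, W- = 19, W = min = 19, p = 0.114834, fail to reject H0.


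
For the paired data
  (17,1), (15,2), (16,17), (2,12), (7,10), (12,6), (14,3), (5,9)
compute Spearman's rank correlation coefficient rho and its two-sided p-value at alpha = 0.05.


Step 1: Rank x and y separately (midranks; no ties here).
rank(x): 17->8, 15->6, 16->7, 2->1, 7->3, 12->4, 14->5, 5->2
rank(y): 1->1, 2->2, 17->8, 12->7, 10->6, 6->4, 3->3, 9->5
Step 2: d_i = R_x(i) - R_y(i); compute d_i^2.
  (8-1)^2=49, (6-2)^2=16, (7-8)^2=1, (1-7)^2=36, (3-6)^2=9, (4-4)^2=0, (5-3)^2=4, (2-5)^2=9
sum(d^2) = 124.
Step 3: rho = 1 - 6*124 / (8*(8^2 - 1)) = 1 - 744/504 = -0.476190.
Step 4: Under H0, t = rho * sqrt((n-2)/(1-rho^2)) = -1.3265 ~ t(6).
Step 5: Two-sided p-value from the t-distribution with 6 df = 0.232936.
Step 6: alpha = 0.05. fail to reject H0.

rho = -0.4762, p = 0.232936, fail to reject H0 at alpha = 0.05.


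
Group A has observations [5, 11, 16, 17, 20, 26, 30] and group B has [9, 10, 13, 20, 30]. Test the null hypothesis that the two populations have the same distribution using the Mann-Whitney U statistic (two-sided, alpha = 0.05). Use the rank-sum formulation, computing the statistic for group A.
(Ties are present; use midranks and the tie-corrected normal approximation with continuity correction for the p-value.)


Step 1: Combine and sort all 12 observations; assign midranks.
sorted (value, group): (5,X), (9,Y), (10,Y), (11,X), (13,Y), (16,X), (17,X), (20,X), (20,Y), (26,X), (30,X), (30,Y)
ranks: 5->1, 9->2, 10->3, 11->4, 13->5, 16->6, 17->7, 20->8.5, 20->8.5, 26->10, 30->11.5, 30->11.5
Step 2: Rank sum for X: R1 = 1 + 4 + 6 + 7 + 8.5 + 10 + 11.5 = 48.
Step 3: U_X = R1 - n1(n1+1)/2 = 48 - 7*8/2 = 48 - 28 = 20.
       U_Y = n1*n2 - U_X = 35 - 20 = 15.
Step 4: Ties are present, so use the tie-corrected normal approximation (with continuity correction) for the p-value.
Step 5: p-value = 0.744469; compare to alpha = 0.05. fail to reject H0.

U_X = 20, p = 0.744469, fail to reject H0 at alpha = 0.05.


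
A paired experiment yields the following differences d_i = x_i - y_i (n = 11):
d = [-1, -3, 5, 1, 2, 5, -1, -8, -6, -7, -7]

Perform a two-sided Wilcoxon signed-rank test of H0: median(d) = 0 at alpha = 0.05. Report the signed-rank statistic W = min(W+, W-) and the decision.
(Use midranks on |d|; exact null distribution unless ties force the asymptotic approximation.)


Step 1: Drop any zero differences (none here) and take |d_i|.
|d| = [1, 3, 5, 1, 2, 5, 1, 8, 6, 7, 7]
Step 2: Midrank |d_i| (ties get averaged ranks).
ranks: |1|->2, |3|->5, |5|->6.5, |1|->2, |2|->4, |5|->6.5, |1|->2, |8|->11, |6|->8, |7|->9.5, |7|->9.5
Step 3: Attach original signs; sum ranks with positive sign and with negative sign.
W+ = 6.5 + 2 + 4 + 6.5 = 19
W- = 2 + 5 + 2 + 11 + 8 + 9.5 + 9.5 = 47
(Check: W+ + W- = 66 should equal n(n+1)/2 = 66.)
Step 4: Test statistic W = min(W+, W-) = 19.
Step 5: Ties in |d|, so use the tie-corrected normal approximation.
        E[W] = n(n+1)/4 = 11*12/4 = 33.
        Tie groups: |d|=1 (t=3), |d|=5 (t=2), |d|=7 (t=2); sum(t^3 - t) = 36.
        Var[W] = n(n+1)(2n+1)/24 - sum(t^3-t)/48 = 3036/24 - 36/48 = 125.75.
        z = (W - E[W]) / sqrt(Var[W]) = (19 - 33) / 11.2138 = -1.2485.
        Two-sided p = 2*Phi(z) = 0.211863.
Step 6: alpha = 0.05. fail to reject H0.

W+ = 19, W- = 47, W = min = 19, p = 0.211863, fail to reject H0.


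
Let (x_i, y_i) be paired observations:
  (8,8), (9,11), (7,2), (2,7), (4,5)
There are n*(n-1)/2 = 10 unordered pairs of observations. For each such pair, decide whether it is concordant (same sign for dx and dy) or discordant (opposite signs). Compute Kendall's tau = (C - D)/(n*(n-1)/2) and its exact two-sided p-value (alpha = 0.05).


Step 1: Enumerate the 10 unordered pairs (i,j) with i<j and classify each by sign(x_j-x_i) * sign(y_j-y_i).
  (1,2):dx=+1,dy=+3->C; (1,3):dx=-1,dy=-6->C; (1,4):dx=-6,dy=-1->C; (1,5):dx=-4,dy=-3->C
  (2,3):dx=-2,dy=-9->C; (2,4):dx=-7,dy=-4->C; (2,5):dx=-5,dy=-6->C; (3,4):dx=-5,dy=+5->D
  (3,5):dx=-3,dy=+3->D; (4,5):dx=+2,dy=-2->D
Step 2: C = 7, D = 3, total pairs = 10.
Step 3: tau = (C - D)/(n(n-1)/2) = (7 - 3)/10 = 0.400000.
Step 4: Exact two-sided p-value (enumerate n! = 120 permutations of y under H0): p = 0.483333.
Step 5: alpha = 0.05. fail to reject H0.

tau_b = 0.4000 (C=7, D=3), p = 0.483333, fail to reject H0.


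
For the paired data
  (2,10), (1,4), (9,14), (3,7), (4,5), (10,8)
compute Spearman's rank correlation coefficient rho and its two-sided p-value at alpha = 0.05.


Step 1: Rank x and y separately (midranks; no ties here).
rank(x): 2->2, 1->1, 9->5, 3->3, 4->4, 10->6
rank(y): 10->5, 4->1, 14->6, 7->3, 5->2, 8->4
Step 2: d_i = R_x(i) - R_y(i); compute d_i^2.
  (2-5)^2=9, (1-1)^2=0, (5-6)^2=1, (3-3)^2=0, (4-2)^2=4, (6-4)^2=4
sum(d^2) = 18.
Step 3: rho = 1 - 6*18 / (6*(6^2 - 1)) = 1 - 108/210 = 0.485714.
Step 4: Under H0, t = rho * sqrt((n-2)/(1-rho^2)) = 1.1113 ~ t(4).
Step 5: Two-sided p-value from the t-distribution with 4 df = 0.328723.
Step 6: alpha = 0.05. fail to reject H0.

rho = 0.4857, p = 0.328723, fail to reject H0 at alpha = 0.05.


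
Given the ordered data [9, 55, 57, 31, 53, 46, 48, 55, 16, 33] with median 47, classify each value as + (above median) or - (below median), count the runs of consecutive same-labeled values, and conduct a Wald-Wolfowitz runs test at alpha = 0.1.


Step 1: Compute median = 47; label A = above, B = below.
Labels in order: BAABABAABB  (n_A = 5, n_B = 5)
Step 2: Count runs R = 7.
Step 3: Under H0 (random ordering), E[R] = 2*n_A*n_B/(n_A+n_B) + 1 = 2*5*5/10 + 1 = 6.0000.
        Var[R] = 2*n_A*n_B*(2*n_A*n_B - n_A - n_B) / ((n_A+n_B)^2 * (n_A+n_B-1)) = 2000/900 = 2.2222.
        SD[R] = 1.4907.
Step 4: Continuity-corrected z = (R - 0.5 - E[R]) / SD[R] = (7 - 0.5 - 6.0000) / 1.4907 = 0.3354.
Step 5: Two-sided p-value via normal approximation = 2*(1 - Phi(|z|)) = 0.737316.
Step 6: alpha = 0.1. fail to reject H0.

R = 7, z = 0.3354, p = 0.737316, fail to reject H0.


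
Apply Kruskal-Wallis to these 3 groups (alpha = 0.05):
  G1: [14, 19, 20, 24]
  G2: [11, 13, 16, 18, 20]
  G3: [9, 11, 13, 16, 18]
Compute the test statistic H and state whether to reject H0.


Step 1: Combine all N = 14 observations and assign midranks.
sorted (value, group, rank): (9,G3,1), (11,G2,2.5), (11,G3,2.5), (13,G2,4.5), (13,G3,4.5), (14,G1,6), (16,G2,7.5), (16,G3,7.5), (18,G2,9.5), (18,G3,9.5), (19,G1,11), (20,G1,12.5), (20,G2,12.5), (24,G1,14)
Step 2: Sum ranks within each group.
R_1 = 43.5 (n_1 = 4)
R_2 = 36.5 (n_2 = 5)
R_3 = 25 (n_3 = 5)
Step 3: H = 12/(N(N+1)) * sum(R_i^2/n_i) - 3(N+1)
     = 12/(14*15) * (43.5^2/4 + 36.5^2/5 + 25^2/5) - 3*15
     = 0.057143 * 864.513 - 45
     = 4.400714.
Step 4: Ties present; correction factor C = 1 - 30/(14^3 - 14) = 0.989011. Corrected H = 4.400714 / 0.989011 = 4.449611.
Step 5: Under H0, H ~ chi^2(2); p-value = 0.108088.
Step 6: alpha = 0.05. fail to reject H0.

H = 4.4496, df = 2, p = 0.108088, fail to reject H0.


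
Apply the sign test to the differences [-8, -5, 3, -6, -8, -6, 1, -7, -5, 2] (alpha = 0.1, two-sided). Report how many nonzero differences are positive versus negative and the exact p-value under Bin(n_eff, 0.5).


Step 1: Discard zero differences. Original n = 10; n_eff = number of nonzero differences = 10.
Nonzero differences (with sign): -8, -5, +3, -6, -8, -6, +1, -7, -5, +2
Step 2: Count signs: positive = 3, negative = 7.
Step 3: Under H0: P(positive) = 0.5, so the number of positives S ~ Bin(10, 0.5).
Step 4: Two-sided exact p-value = sum of Bin(10,0.5) probabilities at or below the observed probability = 0.343750.
Step 5: alpha = 0.1. fail to reject H0.

n_eff = 10, pos = 3, neg = 7, p = 0.343750, fail to reject H0.


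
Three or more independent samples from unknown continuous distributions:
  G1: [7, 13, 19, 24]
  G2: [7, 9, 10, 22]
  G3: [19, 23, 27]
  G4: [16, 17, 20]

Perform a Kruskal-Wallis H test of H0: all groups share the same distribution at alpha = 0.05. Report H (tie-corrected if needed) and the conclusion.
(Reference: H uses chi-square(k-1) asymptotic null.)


Step 1: Combine all N = 14 observations and assign midranks.
sorted (value, group, rank): (7,G1,1.5), (7,G2,1.5), (9,G2,3), (10,G2,4), (13,G1,5), (16,G4,6), (17,G4,7), (19,G1,8.5), (19,G3,8.5), (20,G4,10), (22,G2,11), (23,G3,12), (24,G1,13), (27,G3,14)
Step 2: Sum ranks within each group.
R_1 = 28 (n_1 = 4)
R_2 = 19.5 (n_2 = 4)
R_3 = 34.5 (n_3 = 3)
R_4 = 23 (n_4 = 3)
Step 3: H = 12/(N(N+1)) * sum(R_i^2/n_i) - 3(N+1)
     = 12/(14*15) * (28^2/4 + 19.5^2/4 + 34.5^2/3 + 23^2/3) - 3*15
     = 0.057143 * 864.146 - 45
     = 4.379762.
Step 4: Ties present; correction factor C = 1 - 12/(14^3 - 14) = 0.995604. Corrected H = 4.379762 / 0.995604 = 4.399099.
Step 5: Under H0, H ~ chi^2(3); p-value = 0.221469.
Step 6: alpha = 0.05. fail to reject H0.

H = 4.3991, df = 3, p = 0.221469, fail to reject H0.


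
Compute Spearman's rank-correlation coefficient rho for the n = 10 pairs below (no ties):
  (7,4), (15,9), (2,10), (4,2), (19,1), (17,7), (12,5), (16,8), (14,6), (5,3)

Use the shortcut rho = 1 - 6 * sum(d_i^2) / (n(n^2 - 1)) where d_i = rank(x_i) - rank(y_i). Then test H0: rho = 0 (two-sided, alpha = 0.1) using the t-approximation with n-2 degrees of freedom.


Step 1: Rank x and y separately (midranks; no ties here).
rank(x): 7->4, 15->7, 2->1, 4->2, 19->10, 17->9, 12->5, 16->8, 14->6, 5->3
rank(y): 4->4, 9->9, 10->10, 2->2, 1->1, 7->7, 5->5, 8->8, 6->6, 3->3
Step 2: d_i = R_x(i) - R_y(i); compute d_i^2.
  (4-4)^2=0, (7-9)^2=4, (1-10)^2=81, (2-2)^2=0, (10-1)^2=81, (9-7)^2=4, (5-5)^2=0, (8-8)^2=0, (6-6)^2=0, (3-3)^2=0
sum(d^2) = 170.
Step 3: rho = 1 - 6*170 / (10*(10^2 - 1)) = 1 - 1020/990 = -0.030303.
Step 4: Under H0, t = rho * sqrt((n-2)/(1-rho^2)) = -0.0857 ~ t(8).
Step 5: Two-sided p-value from the t-distribution with 8 df = 0.933773.
Step 6: alpha = 0.1. fail to reject H0.

rho = -0.0303, p = 0.933773, fail to reject H0 at alpha = 0.1.


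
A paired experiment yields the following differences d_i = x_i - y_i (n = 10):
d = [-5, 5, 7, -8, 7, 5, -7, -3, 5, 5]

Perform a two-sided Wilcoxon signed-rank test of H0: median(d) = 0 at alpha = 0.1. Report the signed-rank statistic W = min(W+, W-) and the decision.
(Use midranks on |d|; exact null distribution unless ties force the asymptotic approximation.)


Step 1: Drop any zero differences (none here) and take |d_i|.
|d| = [5, 5, 7, 8, 7, 5, 7, 3, 5, 5]
Step 2: Midrank |d_i| (ties get averaged ranks).
ranks: |5|->4, |5|->4, |7|->8, |8|->10, |7|->8, |5|->4, |7|->8, |3|->1, |5|->4, |5|->4
Step 3: Attach original signs; sum ranks with positive sign and with negative sign.
W+ = 4 + 8 + 8 + 4 + 4 + 4 = 32
W- = 4 + 10 + 8 + 1 = 23
(Check: W+ + W- = 55 should equal n(n+1)/2 = 55.)
Step 4: Test statistic W = min(W+, W-) = 23.
Step 5: Ties in |d|, so use the tie-corrected normal approximation.
        E[W] = n(n+1)/4 = 10*11/4 = 27.5.
        Tie groups: |d|=5 (t=5), |d|=7 (t=3); sum(t^3 - t) = 144.
        Var[W] = n(n+1)(2n+1)/24 - sum(t^3-t)/48 = 2310/24 - 144/48 = 93.25.
        z = (W - E[W]) / sqrt(Var[W]) = (23 - 27.5) / 9.6566 = -0.4660.
        Two-sided p = 2*Phi(z) = 0.641214.
Step 6: alpha = 0.1. fail to reject H0.

W+ = 32, W- = 23, W = min = 23, p = 0.641214, fail to reject H0.


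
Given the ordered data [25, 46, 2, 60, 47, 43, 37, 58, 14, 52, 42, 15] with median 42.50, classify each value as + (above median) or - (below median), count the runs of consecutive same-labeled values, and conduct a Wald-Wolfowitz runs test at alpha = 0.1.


Step 1: Compute median = 42.50; label A = above, B = below.
Labels in order: BABAAABABABB  (n_A = 6, n_B = 6)
Step 2: Count runs R = 9.
Step 3: Under H0 (random ordering), E[R] = 2*n_A*n_B/(n_A+n_B) + 1 = 2*6*6/12 + 1 = 7.0000.
        Var[R] = 2*n_A*n_B*(2*n_A*n_B - n_A - n_B) / ((n_A+n_B)^2 * (n_A+n_B-1)) = 4320/1584 = 2.7273.
        SD[R] = 1.6514.
Step 4: Continuity-corrected z = (R - 0.5 - E[R]) / SD[R] = (9 - 0.5 - 7.0000) / 1.6514 = 0.9083.
Step 5: Two-sided p-value via normal approximation = 2*(1 - Phi(|z|)) = 0.363722.
Step 6: alpha = 0.1. fail to reject H0.

R = 9, z = 0.9083, p = 0.363722, fail to reject H0.


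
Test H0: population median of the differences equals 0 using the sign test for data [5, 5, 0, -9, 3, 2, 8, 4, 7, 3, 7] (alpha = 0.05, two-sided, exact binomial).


Step 1: Discard zero differences. Original n = 11; n_eff = number of nonzero differences = 10.
Nonzero differences (with sign): +5, +5, -9, +3, +2, +8, +4, +7, +3, +7
Step 2: Count signs: positive = 9, negative = 1.
Step 3: Under H0: P(positive) = 0.5, so the number of positives S ~ Bin(10, 0.5).
Step 4: Two-sided exact p-value = sum of Bin(10,0.5) probabilities at or below the observed probability = 0.021484.
Step 5: alpha = 0.05. reject H0.

n_eff = 10, pos = 9, neg = 1, p = 0.021484, reject H0.


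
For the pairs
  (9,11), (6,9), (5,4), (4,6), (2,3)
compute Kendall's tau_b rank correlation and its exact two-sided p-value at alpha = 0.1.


Step 1: Enumerate the 10 unordered pairs (i,j) with i<j and classify each by sign(x_j-x_i) * sign(y_j-y_i).
  (1,2):dx=-3,dy=-2->C; (1,3):dx=-4,dy=-7->C; (1,4):dx=-5,dy=-5->C; (1,5):dx=-7,dy=-8->C
  (2,3):dx=-1,dy=-5->C; (2,4):dx=-2,dy=-3->C; (2,5):dx=-4,dy=-6->C; (3,4):dx=-1,dy=+2->D
  (3,5):dx=-3,dy=-1->C; (4,5):dx=-2,dy=-3->C
Step 2: C = 9, D = 1, total pairs = 10.
Step 3: tau = (C - D)/(n(n-1)/2) = (9 - 1)/10 = 0.800000.
Step 4: Exact two-sided p-value (enumerate n! = 120 permutations of y under H0): p = 0.083333.
Step 5: alpha = 0.1. reject H0.

tau_b = 0.8000 (C=9, D=1), p = 0.083333, reject H0.


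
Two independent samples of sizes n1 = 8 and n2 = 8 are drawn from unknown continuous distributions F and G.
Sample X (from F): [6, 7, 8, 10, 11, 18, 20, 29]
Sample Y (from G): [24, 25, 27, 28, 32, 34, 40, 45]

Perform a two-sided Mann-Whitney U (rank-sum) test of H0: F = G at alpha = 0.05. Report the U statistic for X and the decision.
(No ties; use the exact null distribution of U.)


Step 1: Combine and sort all 16 observations; assign midranks.
sorted (value, group): (6,X), (7,X), (8,X), (10,X), (11,X), (18,X), (20,X), (24,Y), (25,Y), (27,Y), (28,Y), (29,X), (32,Y), (34,Y), (40,Y), (45,Y)
ranks: 6->1, 7->2, 8->3, 10->4, 11->5, 18->6, 20->7, 24->8, 25->9, 27->10, 28->11, 29->12, 32->13, 34->14, 40->15, 45->16
Step 2: Rank sum for X: R1 = 1 + 2 + 3 + 4 + 5 + 6 + 7 + 12 = 40.
Step 3: U_X = R1 - n1(n1+1)/2 = 40 - 8*9/2 = 40 - 36 = 4.
       U_Y = n1*n2 - U_X = 64 - 4 = 60.
Step 4: No ties, so the exact null distribution of U (based on enumerating the C(16,8) = 12870 equally likely rank assignments) gives the two-sided p-value.
Step 5: p-value = 0.001865; compare to alpha = 0.05. reject H0.

U_X = 4, p = 0.001865, reject H0 at alpha = 0.05.


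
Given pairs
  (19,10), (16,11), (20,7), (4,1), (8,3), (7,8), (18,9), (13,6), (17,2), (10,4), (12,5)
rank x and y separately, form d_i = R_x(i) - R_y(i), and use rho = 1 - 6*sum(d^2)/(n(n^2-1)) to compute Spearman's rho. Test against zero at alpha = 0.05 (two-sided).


Step 1: Rank x and y separately (midranks; no ties here).
rank(x): 19->10, 16->7, 20->11, 4->1, 8->3, 7->2, 18->9, 13->6, 17->8, 10->4, 12->5
rank(y): 10->10, 11->11, 7->7, 1->1, 3->3, 8->8, 9->9, 6->6, 2->2, 4->4, 5->5
Step 2: d_i = R_x(i) - R_y(i); compute d_i^2.
  (10-10)^2=0, (7-11)^2=16, (11-7)^2=16, (1-1)^2=0, (3-3)^2=0, (2-8)^2=36, (9-9)^2=0, (6-6)^2=0, (8-2)^2=36, (4-4)^2=0, (5-5)^2=0
sum(d^2) = 104.
Step 3: rho = 1 - 6*104 / (11*(11^2 - 1)) = 1 - 624/1320 = 0.527273.
Step 4: Under H0, t = rho * sqrt((n-2)/(1-rho^2)) = 1.8616 ~ t(9).
Step 5: Two-sided p-value from the t-distribution with 9 df = 0.095565.
Step 6: alpha = 0.05. fail to reject H0.

rho = 0.5273, p = 0.095565, fail to reject H0 at alpha = 0.05.


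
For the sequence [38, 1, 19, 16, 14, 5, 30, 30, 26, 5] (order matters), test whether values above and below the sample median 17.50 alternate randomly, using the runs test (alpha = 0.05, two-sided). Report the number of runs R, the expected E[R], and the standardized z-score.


Step 1: Compute median = 17.50; label A = above, B = below.
Labels in order: ABABBBAAAB  (n_A = 5, n_B = 5)
Step 2: Count runs R = 6.
Step 3: Under H0 (random ordering), E[R] = 2*n_A*n_B/(n_A+n_B) + 1 = 2*5*5/10 + 1 = 6.0000.
        Var[R] = 2*n_A*n_B*(2*n_A*n_B - n_A - n_B) / ((n_A+n_B)^2 * (n_A+n_B-1)) = 2000/900 = 2.2222.
        SD[R] = 1.4907.
Step 4: R = E[R], so z = 0 with no continuity correction.
Step 5: Two-sided p-value via normal approximation = 2*(1 - Phi(|z|)) = 1.000000.
Step 6: alpha = 0.05. fail to reject H0.

R = 6, z = 0.0000, p = 1.000000, fail to reject H0.


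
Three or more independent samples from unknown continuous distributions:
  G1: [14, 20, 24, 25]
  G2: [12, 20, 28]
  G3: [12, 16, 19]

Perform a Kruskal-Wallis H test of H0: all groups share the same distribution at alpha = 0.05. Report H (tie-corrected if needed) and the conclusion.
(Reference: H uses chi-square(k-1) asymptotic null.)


Step 1: Combine all N = 10 observations and assign midranks.
sorted (value, group, rank): (12,G2,1.5), (12,G3,1.5), (14,G1,3), (16,G3,4), (19,G3,5), (20,G1,6.5), (20,G2,6.5), (24,G1,8), (25,G1,9), (28,G2,10)
Step 2: Sum ranks within each group.
R_1 = 26.5 (n_1 = 4)
R_2 = 18 (n_2 = 3)
R_3 = 10.5 (n_3 = 3)
Step 3: H = 12/(N(N+1)) * sum(R_i^2/n_i) - 3(N+1)
     = 12/(10*11) * (26.5^2/4 + 18^2/3 + 10.5^2/3) - 3*11
     = 0.109091 * 320.312 - 33
     = 1.943182.
Step 4: Ties present; correction factor C = 1 - 12/(10^3 - 10) = 0.987879. Corrected H = 1.943182 / 0.987879 = 1.967025.
Step 5: Under H0, H ~ chi^2(2); p-value = 0.373995.
Step 6: alpha = 0.05. fail to reject H0.

H = 1.9670, df = 2, p = 0.373995, fail to reject H0.


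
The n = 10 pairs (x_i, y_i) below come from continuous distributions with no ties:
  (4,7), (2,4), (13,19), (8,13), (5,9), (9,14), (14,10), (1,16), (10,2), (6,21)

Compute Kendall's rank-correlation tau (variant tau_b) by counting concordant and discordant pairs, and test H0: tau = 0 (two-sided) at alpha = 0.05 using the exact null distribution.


Step 1: Enumerate the 45 unordered pairs (i,j) with i<j and classify each by sign(x_j-x_i) * sign(y_j-y_i).
  (1,2):dx=-2,dy=-3->C; (1,3):dx=+9,dy=+12->C; (1,4):dx=+4,dy=+6->C; (1,5):dx=+1,dy=+2->C
  (1,6):dx=+5,dy=+7->C; (1,7):dx=+10,dy=+3->C; (1,8):dx=-3,dy=+9->D; (1,9):dx=+6,dy=-5->D
  (1,10):dx=+2,dy=+14->C; (2,3):dx=+11,dy=+15->C; (2,4):dx=+6,dy=+9->C; (2,5):dx=+3,dy=+5->C
  (2,6):dx=+7,dy=+10->C; (2,7):dx=+12,dy=+6->C; (2,8):dx=-1,dy=+12->D; (2,9):dx=+8,dy=-2->D
  (2,10):dx=+4,dy=+17->C; (3,4):dx=-5,dy=-6->C; (3,5):dx=-8,dy=-10->C; (3,6):dx=-4,dy=-5->C
  (3,7):dx=+1,dy=-9->D; (3,8):dx=-12,dy=-3->C; (3,9):dx=-3,dy=-17->C; (3,10):dx=-7,dy=+2->D
  (4,5):dx=-3,dy=-4->C; (4,6):dx=+1,dy=+1->C; (4,7):dx=+6,dy=-3->D; (4,8):dx=-7,dy=+3->D
  (4,9):dx=+2,dy=-11->D; (4,10):dx=-2,dy=+8->D; (5,6):dx=+4,dy=+5->C; (5,7):dx=+9,dy=+1->C
  (5,8):dx=-4,dy=+7->D; (5,9):dx=+5,dy=-7->D; (5,10):dx=+1,dy=+12->C; (6,7):dx=+5,dy=-4->D
  (6,8):dx=-8,dy=+2->D; (6,9):dx=+1,dy=-12->D; (6,10):dx=-3,dy=+7->D; (7,8):dx=-13,dy=+6->D
  (7,9):dx=-4,dy=-8->C; (7,10):dx=-8,dy=+11->D; (8,9):dx=+9,dy=-14->D; (8,10):dx=+5,dy=+5->C
  (9,10):dx=-4,dy=+19->D
Step 2: C = 25, D = 20, total pairs = 45.
Step 3: tau = (C - D)/(n(n-1)/2) = (25 - 20)/45 = 0.111111.
Step 4: Exact two-sided p-value (enumerate n! = 3628800 permutations of y under H0): p = 0.727490.
Step 5: alpha = 0.05. fail to reject H0.

tau_b = 0.1111 (C=25, D=20), p = 0.727490, fail to reject H0.


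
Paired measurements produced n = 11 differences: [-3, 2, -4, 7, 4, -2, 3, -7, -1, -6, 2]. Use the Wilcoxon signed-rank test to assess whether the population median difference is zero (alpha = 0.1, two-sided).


Step 1: Drop any zero differences (none here) and take |d_i|.
|d| = [3, 2, 4, 7, 4, 2, 3, 7, 1, 6, 2]
Step 2: Midrank |d_i| (ties get averaged ranks).
ranks: |3|->5.5, |2|->3, |4|->7.5, |7|->10.5, |4|->7.5, |2|->3, |3|->5.5, |7|->10.5, |1|->1, |6|->9, |2|->3
Step 3: Attach original signs; sum ranks with positive sign and with negative sign.
W+ = 3 + 10.5 + 7.5 + 5.5 + 3 = 29.5
W- = 5.5 + 7.5 + 3 + 10.5 + 1 + 9 = 36.5
(Check: W+ + W- = 66 should equal n(n+1)/2 = 66.)
Step 4: Test statistic W = min(W+, W-) = 29.5.
Step 5: Ties in |d|, so use the tie-corrected normal approximation.
        E[W] = n(n+1)/4 = 11*12/4 = 33.
        Tie groups: |d|=2 (t=3), |d|=3 (t=2), |d|=4 (t=2), |d|=7 (t=2); sum(t^3 - t) = 42.
        Var[W] = n(n+1)(2n+1)/24 - sum(t^3-t)/48 = 3036/24 - 42/48 = 125.625.
        z = (W - E[W]) / sqrt(Var[W]) = (29.5 - 33) / 11.2083 = -0.3123.
        Two-sided p = 2*Phi(z) = 0.754835.
Step 6: alpha = 0.1. fail to reject H0.

W+ = 29.5, W- = 36.5, W = min = 29.5, p = 0.754835, fail to reject H0.
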